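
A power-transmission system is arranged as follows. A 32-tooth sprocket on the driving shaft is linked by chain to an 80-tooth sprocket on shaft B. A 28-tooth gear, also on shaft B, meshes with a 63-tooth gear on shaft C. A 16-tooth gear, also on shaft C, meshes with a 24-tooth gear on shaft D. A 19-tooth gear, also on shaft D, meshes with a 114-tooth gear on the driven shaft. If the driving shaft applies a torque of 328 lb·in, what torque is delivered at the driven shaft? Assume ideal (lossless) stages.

16605 lb·in

chain 80/32 = 2.5 → τ = 328·2.5 = 820 lb·in
gear mesh 63/28 = 2.25 → τ = 820·2.25 = 1845 lb·in
gear mesh 24/16 = 1.5 → τ = 1845·1.5 = 2767.5 lb·in
gear mesh 114/19 = 6 → τ = 2767.5·6 = 16605 lb·in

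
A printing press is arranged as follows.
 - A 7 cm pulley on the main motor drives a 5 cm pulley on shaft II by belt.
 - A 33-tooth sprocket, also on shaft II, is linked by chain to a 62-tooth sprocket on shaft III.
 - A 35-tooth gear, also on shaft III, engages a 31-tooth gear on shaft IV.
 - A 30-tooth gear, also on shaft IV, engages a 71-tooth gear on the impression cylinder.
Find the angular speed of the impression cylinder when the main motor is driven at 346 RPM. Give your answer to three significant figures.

the main motor → shaft II (belt, 5/7): 346 ÷ 0.71429 = 484.4 RPM
shaft II → shaft III (chain, 62/33): 484.4 ÷ 1.8788 = 257.83 RPM
shaft III → shaft IV (gear mesh, 31/35): 257.83 ÷ 0.88571 = 291.09 RPM
shaft IV → the impression cylinder (gear mesh, 71/30): 291.09 ÷ 2.3667 = 123 RPM

123 RPM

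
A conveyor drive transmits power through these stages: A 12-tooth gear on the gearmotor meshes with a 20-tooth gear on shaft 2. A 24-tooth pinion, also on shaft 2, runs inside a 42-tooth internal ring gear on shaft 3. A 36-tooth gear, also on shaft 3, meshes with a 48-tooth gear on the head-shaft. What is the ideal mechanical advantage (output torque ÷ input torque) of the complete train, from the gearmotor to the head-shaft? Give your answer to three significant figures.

3.89

Each stage contributes driven/driver: gear mesh 20/12 = 1.6667, internal gear 42/24 = 1.75, gear mesh 48/36 = 1.3333.
Overall: 1.6667 × 1.75 × 1.3333 = 3.8889.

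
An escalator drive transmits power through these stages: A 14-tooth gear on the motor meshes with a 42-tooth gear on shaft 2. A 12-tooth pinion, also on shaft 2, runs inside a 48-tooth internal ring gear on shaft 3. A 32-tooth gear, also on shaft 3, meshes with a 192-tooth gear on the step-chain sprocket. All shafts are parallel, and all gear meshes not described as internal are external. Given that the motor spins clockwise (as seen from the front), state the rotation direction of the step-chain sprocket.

the motor → shaft 2: external mesh, 1 reversal → CCW.
shaft 2 → shaft 3: internal mesh, same direction → CCW.
shaft 3 → the step-chain sprocket: external mesh, 1 reversal → CW.
2 reversals in total — an even number — so the step-chain sprocket turns the same way as the motor.

clockwise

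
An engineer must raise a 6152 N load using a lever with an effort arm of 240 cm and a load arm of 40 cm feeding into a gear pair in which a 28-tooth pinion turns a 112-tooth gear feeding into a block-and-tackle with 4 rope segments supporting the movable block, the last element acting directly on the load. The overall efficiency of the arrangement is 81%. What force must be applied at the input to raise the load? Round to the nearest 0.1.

Lever MA = effort arm / load arm = 240/40 = 6.
Gear pair MA = 112/28 = 4.
Block-and-tackle MA = number of supporting rope parts = 4.
Combined ideal MA = 6 × 4 × 4 = 96.
Actual MA = 96 × 0.81 = 77.76.
Effort = load / actual MA = 6152 / 77.76 = 79.115 N.

79.1 N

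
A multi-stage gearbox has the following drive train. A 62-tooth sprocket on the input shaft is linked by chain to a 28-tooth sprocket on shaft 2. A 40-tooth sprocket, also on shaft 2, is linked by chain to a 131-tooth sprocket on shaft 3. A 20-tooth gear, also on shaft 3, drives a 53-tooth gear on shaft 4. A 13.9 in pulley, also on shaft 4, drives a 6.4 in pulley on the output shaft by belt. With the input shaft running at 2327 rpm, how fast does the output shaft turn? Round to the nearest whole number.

1289 rpm

Chain: ratio = 28/62 = 0.45161, so shaft 2 turns at 2327 / 0.45161 = 5152.6 rpm.
Chain: ratio = 131/40 = 3.275, so shaft 3 turns at 5152.6 / 3.275 = 1573.3 rpm.
Gear mesh: ratio = 53/20 = 2.65, so shaft 4 turns at 1573.3 / 2.65 = 593.71 rpm.
Belt: ratio = 6.4/13.9 = 0.46043, so the output shaft turns at 593.71 / 0.46043 = 1289.5 rpm.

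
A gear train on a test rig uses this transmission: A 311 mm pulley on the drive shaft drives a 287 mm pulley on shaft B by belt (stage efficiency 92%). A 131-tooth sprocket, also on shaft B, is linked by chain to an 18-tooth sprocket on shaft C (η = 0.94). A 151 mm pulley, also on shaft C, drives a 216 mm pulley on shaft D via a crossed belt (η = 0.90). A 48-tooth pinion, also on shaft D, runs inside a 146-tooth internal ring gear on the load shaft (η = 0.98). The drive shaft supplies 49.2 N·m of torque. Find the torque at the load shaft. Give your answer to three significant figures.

20.7 N·m

After the belt (287/311): 49.2 × 0.92283 × 0.92 = 41.771 N·m
After the chain (18/131): 41.771 × 0.1374 × 0.94 = 5.3951 N·m
After the belt (216/151): 5.3951 × 1.4305 × 0.90 = 6.9458 N·m
After the internal gear (146/48): 6.9458 × 3.0417 × 0.98 = 20.704 N·m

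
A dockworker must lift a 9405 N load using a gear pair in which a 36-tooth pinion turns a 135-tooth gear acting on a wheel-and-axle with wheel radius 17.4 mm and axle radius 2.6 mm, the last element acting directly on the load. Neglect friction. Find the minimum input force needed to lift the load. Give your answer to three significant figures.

Gear pair MA = 135/36 = 3.75.
Wheel-and-axle MA = R/r = 17.4/2.6 = 6.6923.
Combined ideal MA = 3.75 × 6.6923 = 25.096.
Effort = load / MA = 9405 / 25.096 = 374.76 N.

375 N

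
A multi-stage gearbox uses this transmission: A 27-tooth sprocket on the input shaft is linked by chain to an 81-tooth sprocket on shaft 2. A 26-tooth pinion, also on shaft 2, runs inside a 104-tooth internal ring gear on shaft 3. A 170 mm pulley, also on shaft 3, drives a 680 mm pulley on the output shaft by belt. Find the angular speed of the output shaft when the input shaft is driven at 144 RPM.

Chain: ratio = 81/27 = 3, so shaft 2 turns at 144 / 3 = 48 RPM.
Internal gear: ratio = 104/26 = 4, so shaft 3 turns at 48 / 4 = 12 RPM.
Belt: ratio = 680/170 = 4, so the output shaft turns at 12 / 4 = 3 RPM.

3 RPM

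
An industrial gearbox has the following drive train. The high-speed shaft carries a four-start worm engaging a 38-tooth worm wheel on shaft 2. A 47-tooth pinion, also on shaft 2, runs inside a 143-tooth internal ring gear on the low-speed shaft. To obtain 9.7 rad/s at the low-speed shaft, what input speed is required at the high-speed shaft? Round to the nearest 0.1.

280.4 rad/s

Overall ratio R = 9.5 × 3.0426 = 28.904.
Required input speed = output speed × R = 9.7 × 28.904 = 280.37 rad/s.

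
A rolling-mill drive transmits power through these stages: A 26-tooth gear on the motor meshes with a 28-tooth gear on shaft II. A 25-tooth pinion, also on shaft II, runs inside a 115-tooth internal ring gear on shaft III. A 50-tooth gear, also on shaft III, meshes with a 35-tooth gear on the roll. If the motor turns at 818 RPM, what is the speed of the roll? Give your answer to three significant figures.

the motor → shaft II (gear mesh, 28/26): 818 ÷ 1.0769 = 759.57 RPM
shaft II → shaft III (internal gear, 115/25): 759.57 ÷ 4.6 = 165.12 RPM
shaft III → the roll (gear mesh, 35/50): 165.12 ÷ 0.7 = 235.89 RPM

236 RPM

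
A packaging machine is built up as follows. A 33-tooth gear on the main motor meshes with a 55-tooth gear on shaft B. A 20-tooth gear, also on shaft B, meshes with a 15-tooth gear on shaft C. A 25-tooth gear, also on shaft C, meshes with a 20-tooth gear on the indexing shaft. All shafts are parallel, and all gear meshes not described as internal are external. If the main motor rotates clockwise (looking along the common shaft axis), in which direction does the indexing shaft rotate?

the main motor → shaft B: external mesh, 1 reversal → CCW.
shaft B → shaft C: external mesh, 1 reversal → CW.
shaft C → the indexing shaft: external mesh, 1 reversal → CCW.
3 reversals in total — an odd number — so the indexing shaft turns opposite to the main motor.

anticlockwise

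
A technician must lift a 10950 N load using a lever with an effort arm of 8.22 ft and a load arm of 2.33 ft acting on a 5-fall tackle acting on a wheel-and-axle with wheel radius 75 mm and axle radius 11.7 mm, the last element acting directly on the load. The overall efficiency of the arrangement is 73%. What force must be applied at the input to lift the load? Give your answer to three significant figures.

133 N

Lever MA = effort arm / load arm = 8.22/2.33 = 3.5279.
Block-and-tackle MA = number of supporting rope parts = 5.
Wheel-and-axle MA = R/r = 75/11.7 = 6.4103.
Combined ideal MA = 3.5279 × 5 × 6.4103 = 113.07.
Actual MA = 113.07 × 0.73 = 82.544.
Effort = load / actual MA = 10950 / 82.544 = 132.66 N.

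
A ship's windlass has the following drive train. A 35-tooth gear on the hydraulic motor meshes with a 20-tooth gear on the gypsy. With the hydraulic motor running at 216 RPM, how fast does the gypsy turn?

the hydraulic motor → the gypsy (gear mesh, 20/35): 216 ÷ 0.57143 = 378 RPM

378 RPM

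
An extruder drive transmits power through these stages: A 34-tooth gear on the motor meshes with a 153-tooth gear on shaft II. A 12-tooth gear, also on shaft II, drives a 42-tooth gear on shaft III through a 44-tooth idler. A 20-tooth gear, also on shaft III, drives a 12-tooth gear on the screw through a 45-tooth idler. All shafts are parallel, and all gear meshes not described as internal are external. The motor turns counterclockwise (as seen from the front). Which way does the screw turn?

clockwise

the motor → shaft II: external mesh, 1 reversal → CW.
shaft II → shaft III: driver → idler → driven is 2 external meshes, 2 reversals → CW.
shaft III → the screw: driver → idler → driven is 2 external meshes, 2 reversals → CW.
5 reversals in total — an odd number — so the screw turns opposite to the motor.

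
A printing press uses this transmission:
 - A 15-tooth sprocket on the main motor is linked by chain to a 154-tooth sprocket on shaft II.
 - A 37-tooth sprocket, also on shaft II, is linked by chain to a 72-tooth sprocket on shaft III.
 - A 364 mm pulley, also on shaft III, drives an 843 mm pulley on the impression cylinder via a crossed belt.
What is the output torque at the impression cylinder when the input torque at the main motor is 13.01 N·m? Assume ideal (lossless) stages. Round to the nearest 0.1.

602.0 N·m

chain 154/15 = 10.267 → τ = 13.01·10.267 = 133.57 N·m
chain 72/37 = 1.9459 → τ = 133.57·1.9459 = 259.92 N·m
belt 843/364 = 2.3159 → τ = 259.92·2.3159 = 601.95 N·m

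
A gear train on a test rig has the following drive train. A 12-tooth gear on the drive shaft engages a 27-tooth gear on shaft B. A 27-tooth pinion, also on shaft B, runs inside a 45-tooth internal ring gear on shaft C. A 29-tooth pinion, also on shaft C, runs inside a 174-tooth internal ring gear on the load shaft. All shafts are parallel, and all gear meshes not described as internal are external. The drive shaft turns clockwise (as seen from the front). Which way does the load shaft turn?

the drive shaft → shaft B: external mesh, 1 reversal → CCW.
shaft B → shaft C: internal mesh, same direction → CCW.
shaft C → the load shaft: internal mesh, same direction → CCW.
1 reversal in total — an odd number — so the load shaft turns opposite to the drive shaft.

counterclockwise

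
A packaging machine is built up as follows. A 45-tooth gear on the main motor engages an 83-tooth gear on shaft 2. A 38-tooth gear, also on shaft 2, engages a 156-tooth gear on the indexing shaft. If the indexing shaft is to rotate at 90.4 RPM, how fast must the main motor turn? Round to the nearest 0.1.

Overall ratio R = 1.8444 × 4.1053 = 7.5719.
Required input speed = output speed × R = 90.4 × 7.5719 = 684.5 RPM.

684.5 RPM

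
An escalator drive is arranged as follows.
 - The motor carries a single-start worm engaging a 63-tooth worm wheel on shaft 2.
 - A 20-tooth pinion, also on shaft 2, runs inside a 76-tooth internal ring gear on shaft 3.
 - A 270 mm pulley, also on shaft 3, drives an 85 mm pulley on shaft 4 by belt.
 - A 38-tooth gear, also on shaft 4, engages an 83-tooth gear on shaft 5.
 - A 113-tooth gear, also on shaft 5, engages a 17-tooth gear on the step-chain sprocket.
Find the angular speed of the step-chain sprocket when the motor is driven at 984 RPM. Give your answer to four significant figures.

worm 63/1 = 63 → 984/63 = 15.619 RPM
internal gear 76/20 = 3.8 → 15.619/3.8 = 4.1103 RPM
belt 85/270 = 0.31481 → 4.1103/0.31481 = 13.056 RPM
gear mesh 83/38 = 2.1842 → 13.056/2.1842 = 5.9775 RPM
gear mesh 17/113 = 0.15044 → 5.9775/0.15044 = 39.733 RPM

39.73 RPM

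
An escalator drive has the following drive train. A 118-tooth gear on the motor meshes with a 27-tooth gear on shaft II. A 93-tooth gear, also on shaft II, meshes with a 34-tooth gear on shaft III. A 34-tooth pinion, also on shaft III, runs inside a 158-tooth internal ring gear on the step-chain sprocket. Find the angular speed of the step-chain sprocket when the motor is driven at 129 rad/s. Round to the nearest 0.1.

gear mesh 27/118 = 0.22881 → 129/0.22881 = 563.78 rad/s
gear mesh 34/93 = 0.36559 → 563.78/0.36559 = 1542.1 rad/s
internal gear 158/34 = 4.6471 → 1542.1/4.6471 = 331.84 rad/s

331.8 rad/s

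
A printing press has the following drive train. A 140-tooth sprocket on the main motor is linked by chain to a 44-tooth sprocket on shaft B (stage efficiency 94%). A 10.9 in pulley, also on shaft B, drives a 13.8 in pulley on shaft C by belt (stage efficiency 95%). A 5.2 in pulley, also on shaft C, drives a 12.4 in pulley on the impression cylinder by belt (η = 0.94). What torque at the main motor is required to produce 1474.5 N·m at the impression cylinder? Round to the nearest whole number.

1851 N·m

Overall ratio R = 0.31429 × 1.2661 × 2.3846 = 0.94885; overall efficiency η = 0.94 × 0.95 × 0.94 = 0.8394.
Input torque = output torque / (R × η) = 1474.5 / (0.94885 × 0.8394) = 1851.3 N·m.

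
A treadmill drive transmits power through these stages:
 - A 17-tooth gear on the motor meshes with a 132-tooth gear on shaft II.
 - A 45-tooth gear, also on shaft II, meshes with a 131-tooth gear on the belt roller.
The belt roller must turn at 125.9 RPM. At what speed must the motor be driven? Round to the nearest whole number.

2846 RPM

Overall ratio R = 7.7647 × 2.9111 = 22.604.
Required input speed = output speed × R = 125.9 × 22.604 = 2845.8 RPM.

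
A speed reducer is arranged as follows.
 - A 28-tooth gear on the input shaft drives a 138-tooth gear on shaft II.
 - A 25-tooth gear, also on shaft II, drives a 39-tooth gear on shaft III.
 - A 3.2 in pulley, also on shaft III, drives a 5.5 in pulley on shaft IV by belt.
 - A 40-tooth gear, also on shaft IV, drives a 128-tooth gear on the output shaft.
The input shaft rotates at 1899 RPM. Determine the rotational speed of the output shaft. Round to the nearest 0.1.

the input shaft → shaft II (gear mesh, 138/28): 1899 ÷ 4.9286 = 385.3 RPM
shaft II → shaft III (gear mesh, 39/25): 385.3 ÷ 1.56 = 246.99 RPM
shaft III → shaft IV (belt, 5.5/3.2): 246.99 ÷ 1.7188 = 143.7 RPM
shaft IV → the output shaft (gear mesh, 128/40): 143.7 ÷ 3.2 = 44.907 RPM

44.9 RPM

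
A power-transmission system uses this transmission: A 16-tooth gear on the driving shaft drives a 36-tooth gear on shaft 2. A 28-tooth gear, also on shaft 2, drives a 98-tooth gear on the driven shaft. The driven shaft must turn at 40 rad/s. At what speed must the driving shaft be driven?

Overall ratio R = 2.25 × 3.5 = 7.875.
Required input speed = output speed × R = 40 × 7.875 = 315 rad/s.

315 rad/s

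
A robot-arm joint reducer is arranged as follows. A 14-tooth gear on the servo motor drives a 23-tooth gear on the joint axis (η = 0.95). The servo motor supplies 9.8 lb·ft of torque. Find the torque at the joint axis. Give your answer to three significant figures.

gear mesh 23/14 = 1.6429 → τ = 9.8·1.6429·0.95 = 15.295 lb·ft

15.3 lb·ft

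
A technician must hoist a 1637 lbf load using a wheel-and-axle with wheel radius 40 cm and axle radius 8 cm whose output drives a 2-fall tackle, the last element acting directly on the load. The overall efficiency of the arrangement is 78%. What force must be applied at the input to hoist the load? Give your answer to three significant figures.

Wheel-and-axle MA = R/r = 40/8 = 5.
Block-and-tackle MA = number of supporting rope parts = 2.
Combined ideal MA = 5 × 2 = 10.
Actual MA = 10 × 0.78 = 7.8.
Effort = load / actual MA = 1637 / 7.8 = 209.87 lbf.

210 lbf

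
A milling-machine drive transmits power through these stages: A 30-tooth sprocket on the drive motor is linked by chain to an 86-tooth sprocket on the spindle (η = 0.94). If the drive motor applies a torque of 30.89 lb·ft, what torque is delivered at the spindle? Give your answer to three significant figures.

chain 86/30 = 2.8667 → τ = 30.89·2.8667·0.94 = 83.238 lb·ft

83.2 lb·ft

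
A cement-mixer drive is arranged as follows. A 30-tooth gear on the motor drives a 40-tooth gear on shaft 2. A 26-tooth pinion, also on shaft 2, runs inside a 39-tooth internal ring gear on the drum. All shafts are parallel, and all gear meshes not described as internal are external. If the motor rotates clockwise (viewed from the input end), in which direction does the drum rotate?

counterclockwise

the motor → shaft 2: external mesh, 1 reversal → CCW.
shaft 2 → the drum: internal mesh, same direction → CCW.
1 reversal in total — an odd number — so the drum turns opposite to the motor.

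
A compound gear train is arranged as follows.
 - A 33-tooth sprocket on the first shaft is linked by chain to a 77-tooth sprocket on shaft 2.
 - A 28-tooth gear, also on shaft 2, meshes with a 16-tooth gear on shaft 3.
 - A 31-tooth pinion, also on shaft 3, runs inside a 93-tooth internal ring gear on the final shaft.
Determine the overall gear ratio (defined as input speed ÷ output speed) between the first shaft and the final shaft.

Each stage contributes driven/driver: chain 77/33 = 2.3333, gear mesh 16/28 = 0.57143, internal gear 93/31 = 3.
Overall: 2.3333 × 0.57143 × 3 = 4.

4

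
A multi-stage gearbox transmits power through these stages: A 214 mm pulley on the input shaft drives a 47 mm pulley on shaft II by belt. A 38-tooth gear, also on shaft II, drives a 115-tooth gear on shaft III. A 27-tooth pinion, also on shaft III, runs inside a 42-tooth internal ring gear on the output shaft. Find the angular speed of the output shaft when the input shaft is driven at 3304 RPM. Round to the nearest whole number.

3196 RPM

belt 47/214 = 0.21963 → 3304/0.21963 = 15044 RPM
gear mesh 115/38 = 3.0263 → 15044/3.0263 = 4971 RPM
internal gear 42/27 = 1.5556 → 4971/1.5556 = 3195.6 RPM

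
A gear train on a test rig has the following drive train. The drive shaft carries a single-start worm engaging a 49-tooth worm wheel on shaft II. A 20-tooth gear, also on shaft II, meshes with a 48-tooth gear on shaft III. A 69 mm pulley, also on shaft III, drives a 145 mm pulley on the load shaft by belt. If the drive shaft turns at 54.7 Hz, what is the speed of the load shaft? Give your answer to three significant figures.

Worm: ratio = 49/1 = 49, so shaft II turns at 54.7 / 49 = 1.1163 Hz.
Gear mesh: ratio = 48/20 = 2.4, so shaft III turns at 1.1163 / 2.4 = 0.46514 Hz.
Belt: ratio = 145/69 = 2.1014, so the load shaft turns at 0.46514 / 2.1014 = 0.22134 Hz.

0.221 Hz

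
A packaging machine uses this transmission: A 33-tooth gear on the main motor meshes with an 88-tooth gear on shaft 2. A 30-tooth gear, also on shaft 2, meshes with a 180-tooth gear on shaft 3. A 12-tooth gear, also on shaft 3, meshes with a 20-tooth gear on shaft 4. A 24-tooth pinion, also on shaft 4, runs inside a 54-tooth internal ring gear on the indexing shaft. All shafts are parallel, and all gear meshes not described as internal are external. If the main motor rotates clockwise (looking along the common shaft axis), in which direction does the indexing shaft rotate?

the main motor → shaft 2: external mesh, 1 reversal → CCW.
shaft 2 → shaft 3: external mesh, 1 reversal → CW.
shaft 3 → shaft 4: external mesh, 1 reversal → CCW.
shaft 4 → the indexing shaft: internal mesh, same direction → CCW.
3 reversals in total — an odd number — so the indexing shaft turns opposite to the main motor.

anticlockwise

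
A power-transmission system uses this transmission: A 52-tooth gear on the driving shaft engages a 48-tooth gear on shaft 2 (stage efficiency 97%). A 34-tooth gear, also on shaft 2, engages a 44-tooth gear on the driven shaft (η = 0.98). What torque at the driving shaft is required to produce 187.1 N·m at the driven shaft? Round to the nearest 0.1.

164.8 N·m

Overall ratio R = 0.92308 × 1.2941 = 1.1946; overall efficiency η = 0.97 × 0.98 = 0.9506.
Input torque = output torque / (R × η) = 187.1 / (1.1946 × 0.9506) = 164.76 N·m.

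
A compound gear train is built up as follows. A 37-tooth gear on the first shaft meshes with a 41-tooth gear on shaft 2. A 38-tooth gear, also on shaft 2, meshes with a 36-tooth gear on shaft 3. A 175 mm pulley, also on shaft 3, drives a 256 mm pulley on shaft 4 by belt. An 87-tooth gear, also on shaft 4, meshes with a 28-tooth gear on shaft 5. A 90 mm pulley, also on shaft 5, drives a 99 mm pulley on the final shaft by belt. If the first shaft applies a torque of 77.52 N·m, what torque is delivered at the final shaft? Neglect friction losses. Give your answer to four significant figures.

42.15 N·m

Gear mesh: ratio = 41/37 = 1.1081; torque at shaft 2 = 77.52 × 1.1081 = 85.901 N·m.
Gear mesh: ratio = 36/38 = 0.94737; torque at shaft 3 = 85.901 × 0.94737 = 81.379 N·m.
Belt: ratio = 256/175 = 1.4629; torque at shaft 4 = 81.379 × 1.4629 = 119.05 N·m.
Gear mesh: ratio = 28/87 = 0.32184; torque at shaft 5 = 119.05 × 0.32184 = 38.314 N·m.
Belt: ratio = 99/90 = 1.1; torque at the final shaft = 38.314 × 1.1 = 42.145 N·m.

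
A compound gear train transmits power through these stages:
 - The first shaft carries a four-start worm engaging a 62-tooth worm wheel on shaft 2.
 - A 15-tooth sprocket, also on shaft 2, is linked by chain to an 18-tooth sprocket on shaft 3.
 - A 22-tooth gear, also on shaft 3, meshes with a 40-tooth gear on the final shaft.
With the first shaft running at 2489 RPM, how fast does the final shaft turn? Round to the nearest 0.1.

worm 62/4 = 15.5 → 2489/15.5 = 160.58 RPM
chain 18/15 = 1.2 → 160.58/1.2 = 133.82 RPM
gear mesh 40/22 = 1.8182 → 133.82/1.8182 = 73.599 RPM

73.6 RPM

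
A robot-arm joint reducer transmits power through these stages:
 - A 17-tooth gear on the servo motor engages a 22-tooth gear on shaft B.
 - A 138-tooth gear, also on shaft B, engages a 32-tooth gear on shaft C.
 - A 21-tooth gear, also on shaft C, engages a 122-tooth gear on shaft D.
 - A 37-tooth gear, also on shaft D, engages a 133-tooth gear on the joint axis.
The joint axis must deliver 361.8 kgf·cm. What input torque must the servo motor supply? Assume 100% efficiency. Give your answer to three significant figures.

Overall ratio R = 1.2941 × 0.23188 × 5.8095 × 3.5946 = 6.2666.
Input torque = output torque / R = 361.8 / 6.2666 = 57.734 kgf·cm.

57.7 kgf·cm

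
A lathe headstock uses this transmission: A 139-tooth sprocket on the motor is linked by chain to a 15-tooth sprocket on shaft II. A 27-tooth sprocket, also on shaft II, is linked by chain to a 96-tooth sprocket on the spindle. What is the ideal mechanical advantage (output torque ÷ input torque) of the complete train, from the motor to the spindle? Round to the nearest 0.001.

Each stage contributes driven/driver: chain 15/139 = 0.10791, chain 96/27 = 3.5556.
Overall: 0.10791 × 3.5556 = 0.38369.

0.384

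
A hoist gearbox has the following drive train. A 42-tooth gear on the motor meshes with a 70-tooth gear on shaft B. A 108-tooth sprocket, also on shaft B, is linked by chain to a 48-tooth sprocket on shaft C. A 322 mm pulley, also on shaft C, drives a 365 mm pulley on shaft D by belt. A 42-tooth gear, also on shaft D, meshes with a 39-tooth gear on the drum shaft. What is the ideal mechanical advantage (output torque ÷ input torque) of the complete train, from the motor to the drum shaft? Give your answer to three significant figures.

Each stage contributes driven/driver: gear mesh 70/42 = 1.6667, chain 48/108 = 0.44444, belt 365/322 = 1.1335, gear mesh 39/42 = 0.92857.
Overall: 1.6667 × 0.44444 × 1.1335 × 0.92857 = 0.77968.

0.780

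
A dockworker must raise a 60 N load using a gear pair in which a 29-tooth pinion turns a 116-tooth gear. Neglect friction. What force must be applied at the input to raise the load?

Gear pair MA = 116/29 = 4.
Effort = load / MA = 60 / 4 = 15 N.

15 N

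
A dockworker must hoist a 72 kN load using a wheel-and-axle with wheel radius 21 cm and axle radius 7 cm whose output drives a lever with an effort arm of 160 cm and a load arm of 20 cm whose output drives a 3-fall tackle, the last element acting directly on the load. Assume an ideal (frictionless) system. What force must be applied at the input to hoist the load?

Wheel-and-axle MA = R/r = 21/7 = 3.
Lever MA = effort arm / load arm = 160/20 = 8.
Block-and-tackle MA = number of supporting rope parts = 3.
Combined ideal MA = 3 × 8 × 3 = 72.
Effort = load / MA = 72 / 72 = 1 kN.

1 kN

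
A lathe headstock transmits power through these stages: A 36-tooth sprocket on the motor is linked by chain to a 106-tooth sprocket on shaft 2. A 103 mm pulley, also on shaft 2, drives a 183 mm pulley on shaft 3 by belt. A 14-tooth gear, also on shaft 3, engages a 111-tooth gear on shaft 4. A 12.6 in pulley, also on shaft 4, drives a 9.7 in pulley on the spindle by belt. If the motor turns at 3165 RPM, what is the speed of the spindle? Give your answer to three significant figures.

99.1 RPM

chain 106/36 = 2.9444 → 3165/2.9444 = 1074.9 RPM
belt 183/103 = 1.7767 → 1074.9/1.7767 = 605 RPM
gear mesh 111/14 = 7.9286 → 605/7.9286 = 76.307 RPM
belt 9.7/12.6 = 0.76984 → 76.307/0.76984 = 99.12 RPM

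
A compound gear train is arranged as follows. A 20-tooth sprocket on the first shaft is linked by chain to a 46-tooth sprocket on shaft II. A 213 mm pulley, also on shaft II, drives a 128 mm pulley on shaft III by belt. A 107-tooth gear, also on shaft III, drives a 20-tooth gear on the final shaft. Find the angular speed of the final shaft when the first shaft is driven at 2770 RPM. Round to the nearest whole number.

10722 RPM

chain 46/20 = 2.3 → 2770/2.3 = 1204.3 RPM
belt 128/213 = 0.60094 → 1204.3/0.60094 = 2004.1 RPM
gear mesh 20/107 = 0.18692 → 2004.1/0.18692 = 10722 RPM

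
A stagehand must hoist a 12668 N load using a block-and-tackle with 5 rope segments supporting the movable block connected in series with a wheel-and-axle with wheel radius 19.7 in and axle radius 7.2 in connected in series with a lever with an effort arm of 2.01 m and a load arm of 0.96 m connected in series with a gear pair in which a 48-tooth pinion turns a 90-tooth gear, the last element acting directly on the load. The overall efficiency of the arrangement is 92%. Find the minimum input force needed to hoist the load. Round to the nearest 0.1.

Block-and-tackle MA = number of supporting rope parts = 5.
Wheel-and-axle MA = R/r = 19.7/7.2 = 2.7361.
Lever MA = effort arm / load arm = 2.01/0.96 = 2.0938.
Gear pair MA = 90/48 = 1.875.
Combined ideal MA = 5 × 2.7361 × 2.0938 × 1.875 = 53.707.
Actual MA = 53.707 × 0.92 = 49.41.
Effort = load / actual MA = 12668 / 49.41 = 256.38 N.

256.4 N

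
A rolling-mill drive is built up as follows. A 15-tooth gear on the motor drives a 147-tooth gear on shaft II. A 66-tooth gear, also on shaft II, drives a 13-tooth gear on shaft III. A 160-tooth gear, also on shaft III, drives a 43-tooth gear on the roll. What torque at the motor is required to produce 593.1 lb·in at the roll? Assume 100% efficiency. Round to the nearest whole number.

1143 lb·in

Overall ratio R = 9.8 × 0.19697 × 0.26875 = 0.51877.
Input torque = output torque / R = 593.1 / 0.51877 = 1143.3 lb·in.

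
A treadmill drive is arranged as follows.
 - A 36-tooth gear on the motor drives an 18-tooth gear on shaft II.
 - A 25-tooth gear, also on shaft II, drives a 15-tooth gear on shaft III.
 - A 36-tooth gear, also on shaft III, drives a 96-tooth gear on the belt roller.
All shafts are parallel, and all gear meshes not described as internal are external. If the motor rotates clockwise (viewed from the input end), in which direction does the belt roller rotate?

counterclockwise

the motor → shaft II: external mesh, 1 reversal → CCW.
shaft II → shaft III: external mesh, 1 reversal → CW.
shaft III → the belt roller: external mesh, 1 reversal → CCW.
3 reversals in total — an odd number — so the belt roller turns opposite to the motor.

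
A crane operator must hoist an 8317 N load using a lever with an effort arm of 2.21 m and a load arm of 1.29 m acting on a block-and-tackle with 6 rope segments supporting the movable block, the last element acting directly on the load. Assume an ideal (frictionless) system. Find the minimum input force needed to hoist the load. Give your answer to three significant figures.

Lever MA = effort arm / load arm = 2.21/1.29 = 1.7132.
Block-and-tackle MA = number of supporting rope parts = 6.
Combined ideal MA = 1.7132 × 6 = 10.279.
Effort = load / MA = 8317 / 10.279 = 809.12 N.

809 N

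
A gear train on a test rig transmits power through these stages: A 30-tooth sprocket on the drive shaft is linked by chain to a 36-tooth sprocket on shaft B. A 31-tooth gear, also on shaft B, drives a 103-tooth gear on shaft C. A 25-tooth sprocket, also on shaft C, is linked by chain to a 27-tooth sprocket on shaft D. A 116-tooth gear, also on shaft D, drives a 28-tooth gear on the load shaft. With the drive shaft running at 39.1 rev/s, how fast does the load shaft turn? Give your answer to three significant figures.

37.6 rev/s

chain 36/30 = 1.2 → 39.1/1.2 = 32.583 rev/s
gear mesh 103/31 = 3.3226 → 32.583/3.3226 = 9.8066 rev/s
chain 27/25 = 1.08 → 9.8066/1.08 = 9.0802 rev/s
gear mesh 28/116 = 0.24138 → 9.0802/0.24138 = 37.618 rev/s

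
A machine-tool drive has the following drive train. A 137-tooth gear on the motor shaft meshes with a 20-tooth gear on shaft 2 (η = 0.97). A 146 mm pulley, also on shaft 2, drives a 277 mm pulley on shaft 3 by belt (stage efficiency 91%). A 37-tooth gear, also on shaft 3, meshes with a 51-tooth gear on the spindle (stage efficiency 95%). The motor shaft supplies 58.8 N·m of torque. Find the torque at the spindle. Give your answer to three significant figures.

After the gear mesh (20/137): 58.8 × 0.14599 × 0.97 = 8.3264 N·m
After the belt (277/146): 8.3264 × 1.8973 × 0.91 = 14.376 N·m
After the gear mesh (51/37): 14.376 × 1.3784 × 0.95 = 18.824 N·m

18.8 N·m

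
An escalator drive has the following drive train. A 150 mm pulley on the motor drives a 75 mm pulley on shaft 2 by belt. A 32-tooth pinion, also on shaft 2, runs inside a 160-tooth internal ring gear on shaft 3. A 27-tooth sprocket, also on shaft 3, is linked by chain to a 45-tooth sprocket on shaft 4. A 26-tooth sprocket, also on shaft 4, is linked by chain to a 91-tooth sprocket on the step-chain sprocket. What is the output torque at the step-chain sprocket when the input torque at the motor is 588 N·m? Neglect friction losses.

After the belt (75/150): 588 × 0.5 = 294 N·m
After the internal gear (160/32): 294 × 5 = 1470 N·m
After the chain (45/27): 1470 × 1.6667 = 2450 N·m
After the chain (91/26): 2450 × 3.5 = 8575 N·m

8575 N·m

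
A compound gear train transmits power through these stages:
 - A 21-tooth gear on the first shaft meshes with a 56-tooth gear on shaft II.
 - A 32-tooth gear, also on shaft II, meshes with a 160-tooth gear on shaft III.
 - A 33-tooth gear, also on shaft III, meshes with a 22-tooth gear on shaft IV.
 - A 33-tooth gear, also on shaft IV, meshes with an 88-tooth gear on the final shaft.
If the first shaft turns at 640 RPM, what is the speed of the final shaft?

gear mesh 56/21 = 2.6667 → 640/2.6667 = 240 RPM
gear mesh 160/32 = 5 → 240/5 = 48 RPM
gear mesh 22/33 = 0.66667 → 48/0.66667 = 72 RPM
gear mesh 88/33 = 2.6667 → 72/2.6667 = 27 RPM

27 RPM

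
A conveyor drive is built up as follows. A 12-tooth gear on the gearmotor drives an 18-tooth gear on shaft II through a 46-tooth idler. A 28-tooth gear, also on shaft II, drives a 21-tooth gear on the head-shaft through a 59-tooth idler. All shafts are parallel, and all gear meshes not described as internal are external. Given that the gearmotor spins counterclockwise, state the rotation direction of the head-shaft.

the gearmotor → shaft II: driver → idler → driven is 2 external meshes, 2 reversals → CCW.
shaft II → the head-shaft: driver → idler → driven is 2 external meshes, 2 reversals → CCW.
4 reversals in total — an even number — so the head-shaft turns the same way as the gearmotor.

counterclockwise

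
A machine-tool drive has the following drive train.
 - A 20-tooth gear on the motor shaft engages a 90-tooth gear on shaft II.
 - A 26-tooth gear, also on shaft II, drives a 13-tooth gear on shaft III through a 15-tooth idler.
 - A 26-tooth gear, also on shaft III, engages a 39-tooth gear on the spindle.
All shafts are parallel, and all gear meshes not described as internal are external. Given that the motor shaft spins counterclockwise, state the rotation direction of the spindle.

the motor shaft → shaft II: external mesh, 1 reversal → CW.
shaft II → shaft III: driver → idler → driven is 2 external meshes, 2 reversals → CW.
shaft III → the spindle: external mesh, 1 reversal → CCW.
4 reversals in total — an even number — so the spindle turns the same way as the motor shaft.

counterclockwise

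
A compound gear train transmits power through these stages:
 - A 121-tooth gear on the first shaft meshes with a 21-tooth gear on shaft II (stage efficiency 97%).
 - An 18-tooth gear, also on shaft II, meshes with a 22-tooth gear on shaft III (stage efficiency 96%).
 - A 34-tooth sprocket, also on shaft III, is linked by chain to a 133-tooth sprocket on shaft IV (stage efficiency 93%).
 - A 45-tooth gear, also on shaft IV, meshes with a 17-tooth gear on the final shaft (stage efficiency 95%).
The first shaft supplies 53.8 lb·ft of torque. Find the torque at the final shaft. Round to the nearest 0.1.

gear mesh 21/121 = 0.17355 → τ = 53.8·0.17355·0.97 = 9.0571 lb·ft
gear mesh 22/18 = 1.2222 → τ = 9.0571·1.2222·0.96 = 10.627 lb·ft
chain 133/34 = 3.9118 → τ = 10.627·3.9118·0.93 = 38.66 lb·ft
gear mesh 17/45 = 0.37778 → τ = 38.66·0.37778·0.95 = 13.875 lb·ft

13.9 lb·ft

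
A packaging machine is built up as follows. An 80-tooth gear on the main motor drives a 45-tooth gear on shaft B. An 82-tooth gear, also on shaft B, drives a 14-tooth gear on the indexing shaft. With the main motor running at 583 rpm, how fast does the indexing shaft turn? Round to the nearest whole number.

6071 rpm

Gear mesh: ratio = 45/80 = 0.5625, so shaft B turns at 583 / 0.5625 = 1036.4 rpm.
Gear mesh: ratio = 14/82 = 0.17073, so the indexing shaft turns at 1036.4 / 0.17073 = 6070.6 rpm.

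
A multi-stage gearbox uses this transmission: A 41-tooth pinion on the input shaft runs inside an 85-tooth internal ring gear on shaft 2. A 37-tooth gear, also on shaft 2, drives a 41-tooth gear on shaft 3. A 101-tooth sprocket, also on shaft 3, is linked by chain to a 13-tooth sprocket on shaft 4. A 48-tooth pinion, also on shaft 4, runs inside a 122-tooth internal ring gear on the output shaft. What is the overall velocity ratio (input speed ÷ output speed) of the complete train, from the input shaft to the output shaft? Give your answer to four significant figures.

Each stage contributes driven/driver: internal gear 85/41 = 2.0732, gear mesh 41/37 = 1.1081, chain 13/101 = 0.12871, internal gear 122/48 = 2.5417.
Overall: 2.0732 × 1.1081 × 0.12871 × 2.5417 = 0.75155.

0.7515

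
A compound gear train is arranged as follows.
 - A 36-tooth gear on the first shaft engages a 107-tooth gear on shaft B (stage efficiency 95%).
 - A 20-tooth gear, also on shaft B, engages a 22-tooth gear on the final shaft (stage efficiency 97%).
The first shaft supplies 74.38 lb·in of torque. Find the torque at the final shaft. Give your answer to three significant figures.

Gear mesh: ratio = 107/36 = 2.9722; torque at shaft B = 74.38 × 2.9722 × 0.95 = 210.02 lb·in.
Gear mesh: ratio = 22/20 = 1.1; torque at the final shaft = 210.02 × 1.1 × 0.97 = 224.09 lb·in.

224 lb·in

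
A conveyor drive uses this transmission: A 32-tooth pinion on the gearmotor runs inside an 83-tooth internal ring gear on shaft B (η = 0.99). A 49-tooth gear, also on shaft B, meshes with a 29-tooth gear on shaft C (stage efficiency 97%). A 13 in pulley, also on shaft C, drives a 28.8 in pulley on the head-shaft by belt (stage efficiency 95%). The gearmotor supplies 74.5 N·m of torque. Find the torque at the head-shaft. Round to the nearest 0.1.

After the internal gear (83/32): 74.5 × 2.5938 × 0.99 = 191.3 N·m
After the gear mesh (29/49): 191.3 × 0.59184 × 0.97 = 109.82 N·m
After the belt (28.8/13): 109.82 × 2.2154 × 0.95 = 231.14 N·m

231.1 N·m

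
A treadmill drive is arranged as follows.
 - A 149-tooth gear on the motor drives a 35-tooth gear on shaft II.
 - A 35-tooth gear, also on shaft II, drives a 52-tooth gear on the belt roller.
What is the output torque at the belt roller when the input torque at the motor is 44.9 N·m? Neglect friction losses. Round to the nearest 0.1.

After the gear mesh (35/149): 44.9 × 0.2349 = 10.547 N·m
After the gear mesh (52/35): 10.547 × 1.4857 = 15.67 N·m

15.7 N·m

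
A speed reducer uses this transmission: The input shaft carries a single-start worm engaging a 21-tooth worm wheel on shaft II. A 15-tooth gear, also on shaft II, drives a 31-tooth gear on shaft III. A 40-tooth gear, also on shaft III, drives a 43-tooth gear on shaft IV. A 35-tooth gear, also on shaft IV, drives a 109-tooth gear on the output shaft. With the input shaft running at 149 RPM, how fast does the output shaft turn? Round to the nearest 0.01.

1.03 RPM

Worm: ratio = 21/1 = 21, so shaft II turns at 149 / 21 = 7.0952 RPM.
Gear mesh: ratio = 31/15 = 2.0667, so shaft III turns at 7.0952 / 2.0667 = 3.4332 RPM.
Gear mesh: ratio = 43/40 = 1.075, so shaft IV turns at 3.4332 / 1.075 = 3.1937 RPM.
Gear mesh: ratio = 109/35 = 3.1143, so the output shaft turns at 3.1937 / 3.1143 = 1.0255 RPM.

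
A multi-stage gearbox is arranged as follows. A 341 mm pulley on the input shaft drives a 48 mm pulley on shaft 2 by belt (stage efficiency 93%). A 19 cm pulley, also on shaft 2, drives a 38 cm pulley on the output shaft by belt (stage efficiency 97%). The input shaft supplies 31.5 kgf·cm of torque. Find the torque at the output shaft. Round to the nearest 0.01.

8.00 kgf·cm

belt 48/341 = 0.14076 → τ = 31.5·0.14076·0.93 = 4.1236 kgf·cm
belt 38/19 = 2 → τ = 4.1236·2·0.97 = 7.9999 kgf·cm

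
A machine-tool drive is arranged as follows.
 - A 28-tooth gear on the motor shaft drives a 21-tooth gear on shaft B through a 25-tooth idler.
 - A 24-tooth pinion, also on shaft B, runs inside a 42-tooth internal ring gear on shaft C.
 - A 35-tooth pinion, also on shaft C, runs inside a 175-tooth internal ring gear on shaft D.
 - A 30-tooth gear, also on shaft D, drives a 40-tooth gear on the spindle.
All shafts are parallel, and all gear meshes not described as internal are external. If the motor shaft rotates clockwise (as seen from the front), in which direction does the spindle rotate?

counterclockwise

the motor shaft → shaft B: driver → idler → driven is 2 external meshes, 2 reversals → CW.
shaft B → shaft C: internal mesh, same direction → CW.
shaft C → shaft D: internal mesh, same direction → CW.
shaft D → the spindle: external mesh, 1 reversal → CCW.
3 reversals in total — an odd number — so the spindle turns opposite to the motor shaft.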